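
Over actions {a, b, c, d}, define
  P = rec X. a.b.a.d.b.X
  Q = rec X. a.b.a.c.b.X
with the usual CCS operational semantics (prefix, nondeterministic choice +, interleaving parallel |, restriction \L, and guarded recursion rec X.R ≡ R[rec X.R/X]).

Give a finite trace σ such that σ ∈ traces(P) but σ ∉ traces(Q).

LTS(P): 5 reachable states
  u0 = rec X. a.b.a.d.b.X | -a-> u1
  u1 = b.a.d.b.(rec X. a.b.a.d.b.X) | -b-> u2
  u2 = a.d.b.(rec X. a.b.a.d.b.X) | -a-> u3
  u3 = d.b.(rec X. a.b.a.d.b.X) | -d-> u4
  u4 = b.(rec X. a.b.a.d.b.X) | -b-> u0
LTS(Q): 5 reachable states
  v0 = rec X. a.b.a.c.b.X | -a-> v1
  v1 = b.a.c.b.(rec X. a.b.a.c.b.X) | -b-> v2
  v2 = a.c.b.(rec X. a.b.a.c.b.X) | -a-> v3
  v3 = c.b.(rec X. a.b.a.c.b.X) | -c-> v4
  v4 = b.(rec X. a.b.a.c.b.X) | -b-> v0
Executing abad from P (initial set {u0}):
  step 1 (a): {u1}
  step 2 (b): {u2}
  step 3 (a): {u3}
  step 4 (d): {u4}
  — P admits the full trace.
Executing abad from Q (initial set {v0}):
  step 1 (a): {v1}
  step 2 (b): {v2}
  step 3 (a): {v3}
  step 4 (d): ∅  — Q cannot continue

abad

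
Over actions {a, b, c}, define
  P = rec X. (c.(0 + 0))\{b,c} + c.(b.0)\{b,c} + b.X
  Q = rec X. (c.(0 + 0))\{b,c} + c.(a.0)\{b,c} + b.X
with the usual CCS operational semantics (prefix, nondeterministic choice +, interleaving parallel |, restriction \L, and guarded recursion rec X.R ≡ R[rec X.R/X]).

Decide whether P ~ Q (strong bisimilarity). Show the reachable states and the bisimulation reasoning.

not bisimilar

P's transition system — 2 states:
  m0 = rec X. (c.(0 + 0))\{b,c} + c.(b.0)\{b,c} + b.X :: -b-> m0, -c-> m1
  m1 = (b.0)\{b,c} :: deadlocked
Q's transition system — 3 states:
  n0 = rec X. (c.(0 + 0))\{b,c} + c.(a.0)\{b,c} + b.X :: -b-> n0, -c-> n1
  n1 = (a.0)\{b,c} :: -a-> n2
  n2 = 0\{b,c} :: deadlocked
Coarsest stable partition (strong bisimilarity classes):
  B0 = {m0}
  B1 = {m1, n2}
  B2 = {n0}
  B3 = {n1}
m0 ∈ B0, n0 ∈ B2 → different blocks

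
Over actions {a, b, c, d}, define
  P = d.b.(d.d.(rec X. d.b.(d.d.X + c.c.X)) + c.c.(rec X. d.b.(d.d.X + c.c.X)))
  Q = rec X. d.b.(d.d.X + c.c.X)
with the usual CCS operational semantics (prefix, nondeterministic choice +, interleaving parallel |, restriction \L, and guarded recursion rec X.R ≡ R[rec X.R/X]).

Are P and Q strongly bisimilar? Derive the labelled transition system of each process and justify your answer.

P's transition system — 6 states:
  m0 = d.b.(d.d.(rec X. d.b.(d.d.X + c.c.X)) + c.c.(rec X. d.b.(d.d.X + c.c.X))) has moves --d--▸ m1
  m1 = b.(d.d.(rec X. d.b.(d.d.X + c.c.X)) + c.c.(rec X. d.b.(d.d.X + c.c.X))) has moves --b--▸ m2
  m2 = d.d.(rec X. d.b.(d.d.X + c.c.X)) + c.c.(rec X. d.b.(d.d.X + c.c.X)) has moves --c--▸ m3, --d--▸ m4
  m3 = c.(rec X. d.b.(d.d.X + c.c.X)) has moves --c--▸ m5
  m4 = d.(rec X. d.b.(d.d.X + c.c.X)) has moves --d--▸ m5
  m5 = rec X. d.b.(d.d.X + c.c.X) has moves --d--▸ m1
Q's transition system — 5 states:
  n0 = rec X. d.b.(d.d.X + c.c.X) has moves --d--▸ n1
  n1 = b.(d.d.(rec X. d.b.(d.d.X + c.c.X)) + c.c.(rec X. d.b.(d.d.X + c.c.X))) has moves --b--▸ n2
  n2 = d.d.(rec X. d.b.(d.d.X + c.c.X)) + c.c.(rec X. d.b.(d.d.X + c.c.X)) has moves --c--▸ n3, --d--▸ n4
  n3 = c.(rec X. d.b.(d.d.X + c.c.X)) has moves --c--▸ n0
  n4 = d.(rec X. d.b.(d.d.X + c.c.X)) has moves --d--▸ n0
Coarsest stable partition (strong bisimilarity classes):
  B0 = {m0, m5, n0}
  B1 = {m1, n1}
  B2 = {m2, n2}
  B3 = {m3, n3}
  B4 = {m4, n4}
m0 ∈ B0, n0 ∈ B0 → same block

P ~ Q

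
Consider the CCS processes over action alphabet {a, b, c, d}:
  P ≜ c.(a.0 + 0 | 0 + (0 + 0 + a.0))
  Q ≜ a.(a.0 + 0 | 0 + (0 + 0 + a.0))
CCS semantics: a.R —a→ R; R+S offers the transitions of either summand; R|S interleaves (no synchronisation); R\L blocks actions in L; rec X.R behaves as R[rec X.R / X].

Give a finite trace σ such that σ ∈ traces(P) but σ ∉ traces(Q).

c

P's transition system — 3 states:
  s0 = c.(a.0 + 0 | 0 + (0 + 0 + a.0)) :: =c=> s1
  s1 = a.0 + 0 | 0 + (0 + 0 + a.0) :: =a=> s2
  s2 = 0 :: stopped
Q's transition system — 3 states:
  t0 = a.(a.0 + 0 | 0 + (0 + 0 + a.0)) :: =a=> t1
  t1 = a.0 + 0 | 0 + (0 + 0 + a.0) :: =a=> t2
  t2 = 0 :: stopped
Run σ = ⟨c⟩ on P: start {s0}
  [1] c ⇒ {s1}
  ✓ P
Run σ = ⟨c⟩ on Q: start {t0}
  [1] c ⇒ ∅  — Q cannot continue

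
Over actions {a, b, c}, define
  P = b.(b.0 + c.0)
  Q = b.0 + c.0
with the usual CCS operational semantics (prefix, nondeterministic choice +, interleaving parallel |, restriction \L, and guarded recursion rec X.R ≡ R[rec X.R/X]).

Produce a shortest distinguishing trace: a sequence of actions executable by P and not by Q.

bb

Reachable graph of P (3 states):
  p0 = b.(b.0 + c.0) :: --b--▸ p1
  p1 = b.0 + c.0 :: --b--▸ p2, --c--▸ p2
  p2 = 0 :: deadlocked
Reachable graph of Q (2 states):
  q0 = b.0 + c.0 :: --b--▸ q1, --c--▸ q1
  q1 = 0 :: deadlocked
Run σ = ⟨bb⟩ on P: start {p0}
  after b @ step 1: {p1}
  after b @ step 2: {p2}
  ✓ P
Run σ = ⟨bb⟩ on Q: start {q0}
  after b @ step 1: {q1}
  after b @ step 2: ∅  — Q cannot continue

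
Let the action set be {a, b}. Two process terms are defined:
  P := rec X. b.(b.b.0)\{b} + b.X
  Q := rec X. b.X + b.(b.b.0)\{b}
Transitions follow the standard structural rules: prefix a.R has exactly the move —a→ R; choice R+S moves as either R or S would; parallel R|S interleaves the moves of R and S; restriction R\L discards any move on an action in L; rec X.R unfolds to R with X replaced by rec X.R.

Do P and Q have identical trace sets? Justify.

YES

LTS(P): 2 reachable states
  u0 = rec X. b.(b.b.0)\{b} + b.X :: --b--▸ u0, --b--▸ u1
  u1 = (b.b.0)\{b} :: ∅
LTS(Q): 2 reachable states
  v0 = rec X. b.X + b.(b.b.0)\{b} :: --b--▸ v0, --b--▸ v1
  v1 = (b.b.0)\{b} :: ∅
Bisimilarity quotient blocks:
  B0 = {u0, v0}
  B1 = {u1, v1}
u0 ∈ B0, v0 ∈ B0 → same block
Bisimilar ⇒ trace-equivalent.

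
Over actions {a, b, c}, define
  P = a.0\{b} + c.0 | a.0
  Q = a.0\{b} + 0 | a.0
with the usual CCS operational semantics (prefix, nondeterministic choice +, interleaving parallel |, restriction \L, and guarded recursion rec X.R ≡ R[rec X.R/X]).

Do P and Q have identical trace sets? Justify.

trace-distinct — witness ⟨c⟩

P's transition system — 5 states:
  u0 = a.0\{b} + c.0 | a.0 has moves --a--▸ u1, --a--▸ u2, --c--▸ u3
  u1 = 0\{b} has moves stopped
  u2 = c.0 | 0 has moves --c--▸ u4
  u3 = 0 | a.0 has moves --a--▸ u4
  u4 = 0 | 0 has moves stopped
Q's transition system — 3 states:
  v0 = a.0\{b} + 0 | a.0 has moves --a--▸ v1, --a--▸ v2
  v1 = 0 | 0 has moves stopped
  v2 = 0\{b} has moves stopped
Trace ⟨c⟩ through P, begin at {u0}:
  step 1 (c): {u3}
  ✓ P
Trace ⟨c⟩ through Q, begin at {v0}:
  step 1 (c): ∅ (Q stuck)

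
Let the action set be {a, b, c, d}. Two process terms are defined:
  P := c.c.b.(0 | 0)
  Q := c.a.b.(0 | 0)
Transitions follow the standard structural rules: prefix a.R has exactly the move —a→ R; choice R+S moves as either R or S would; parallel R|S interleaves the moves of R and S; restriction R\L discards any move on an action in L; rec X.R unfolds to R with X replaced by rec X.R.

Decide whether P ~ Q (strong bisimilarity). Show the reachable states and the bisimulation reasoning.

LTS(P): 4 reachable states
  u0 = c.c.b.(0 | 0) :: --c--▸ u1
  u1 = c.b.(0 | 0) :: --c--▸ u2
  u2 = b.(0 | 0) :: --b--▸ u3
  u3 = 0 | 0 :: (no moves)
LTS(Q): 4 reachable states
  v0 = c.a.b.(0 | 0) :: --c--▸ v1
  v1 = a.b.(0 | 0) :: --a--▸ v2
  v2 = b.(0 | 0) :: --b--▸ v3
  v3 = 0 | 0 :: (no moves)
Partition-refinement fixed point:
  B0 = {u0}
  B1 = {u1}
  B2 = {u2, v2}
  B3 = {u3, v3}
  B4 = {v0}
  B5 = {v1}
u0 ∈ B0, v0 ∈ B4 → different blocks

not bisimilar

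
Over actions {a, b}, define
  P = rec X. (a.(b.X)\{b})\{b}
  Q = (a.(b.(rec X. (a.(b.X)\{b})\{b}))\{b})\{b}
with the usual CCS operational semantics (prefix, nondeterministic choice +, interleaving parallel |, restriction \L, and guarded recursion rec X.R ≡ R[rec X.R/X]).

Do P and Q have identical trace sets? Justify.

YES

P's transition system — 2 states:
  m0 = rec X. (a.(b.X)\{b})\{b} :: -a-> m1
  m1 = (b.(rec X. (a.(b.X)\{b})\{b}))\{b}\{b} :: ∅
Q's transition system — 2 states:
  n0 = (a.(b.(rec X. (a.(b.X)\{b})\{b}))\{b})\{b} :: -a-> n1
  n1 = (b.(rec X. (a.(b.X)\{b})\{b}))\{b}\{b} :: ∅
Bisimilarity quotient blocks:
  B0 = {m0, n0}
  B1 = {m1, n1}
m0 ∈ B0, n0 ∈ B0 → same block
Bisimilar ⇒ trace-equivalent.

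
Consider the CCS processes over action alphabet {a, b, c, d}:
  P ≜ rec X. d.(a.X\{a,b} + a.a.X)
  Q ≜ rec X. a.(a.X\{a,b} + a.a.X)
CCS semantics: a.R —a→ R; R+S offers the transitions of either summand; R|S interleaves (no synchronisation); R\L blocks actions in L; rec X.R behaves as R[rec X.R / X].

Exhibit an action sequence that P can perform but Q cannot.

P's transition system — 5 states:
  u0 = rec X. d.(a.X\{a,b} + a.a.X) has moves —d→ u1
  u1 = a.(rec X. d.(a.X\{a,b} + a.a.X))\{a,b} + a.a.(rec X. d.(a.X\{a,b} + a.a.X)) has moves —a→ u2, —a→ u3
  u2 = (rec X. d.(a.X\{a,b} + a.a.X))\{a,b} has moves —d→ u4
  u3 = a.(rec X. d.(a.X\{a,b} + a.a.X)) has moves —a→ u0
  u4 = (a.(rec X. d.(a.X\{a,b} + a.a.X))\{a,b} + a.a.(rec X. d.(a.X\{a,b} + a.a.X)))\{a,b} has moves ∅
Q's transition system — 4 states:
  v0 = rec X. a.(a.X\{a,b} + a.a.X) has moves —a→ v1
  v1 = a.(rec X. a.(a.X\{a,b} + a.a.X))\{a,b} + a.a.(rec X. a.(a.X\{a,b} + a.a.X)) has moves —a→ v2, —a→ v3
  v2 = (rec X. a.(a.X\{a,b} + a.a.X))\{a,b} has moves ∅
  v3 = a.(rec X. a.(a.X\{a,b} + a.a.X)) has moves —a→ v0
Executing d from P (initial set {u0}):
  [1] d ⇒ {u1}
  — P admits the full trace.
Executing d from Q (initial set {v0}):
  [1] d ⇒ ∅  — Q cannot continue

d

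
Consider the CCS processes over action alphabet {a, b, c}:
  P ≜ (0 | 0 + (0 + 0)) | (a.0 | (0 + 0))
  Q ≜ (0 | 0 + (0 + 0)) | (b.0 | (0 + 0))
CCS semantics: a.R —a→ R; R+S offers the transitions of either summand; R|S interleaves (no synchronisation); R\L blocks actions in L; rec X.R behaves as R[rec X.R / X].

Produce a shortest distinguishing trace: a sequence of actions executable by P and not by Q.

LTS(P): 2 reachable states
  s0 = (0 | 0 + (0 + 0)) | (a.0 | (0 + 0)) has moves —a→ s1
  s1 = (0 | 0 + (0 + 0)) | (0 | (0 + 0)) has moves deadlocked
LTS(Q): 2 reachable states
  t0 = (0 | 0 + (0 + 0)) | (b.0 | (0 + 0)) has moves —b→ t1
  t1 = (0 | 0 + (0 + 0)) | (0 | (0 + 0)) has moves deadlocked
Executing a from P (initial set {s0}):
  step 1 (a): {s1}
  — P admits the full trace.
Executing a from Q (initial set {t0}):
  step 1 (a): ∅ (Q stuck)

a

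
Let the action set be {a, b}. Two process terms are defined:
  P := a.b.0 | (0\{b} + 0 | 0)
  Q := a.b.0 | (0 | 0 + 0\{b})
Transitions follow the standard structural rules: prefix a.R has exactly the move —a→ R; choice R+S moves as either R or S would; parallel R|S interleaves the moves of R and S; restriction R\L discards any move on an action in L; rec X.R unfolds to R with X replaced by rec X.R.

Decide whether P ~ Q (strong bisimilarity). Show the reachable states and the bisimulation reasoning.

P ~ Q

P's transition system — 3 states:
  m0 = a.b.0 | (0\{b} + 0 | 0) has moves —a→ m1
  m1 = b.0 | (0\{b} + 0 | 0) has moves —b→ m2
  m2 = 0 | (0\{b} + 0 | 0) has moves ·
Q's transition system — 3 states:
  n0 = a.b.0 | (0 | 0 + 0\{b}) has moves —a→ n1
  n1 = b.0 | (0 | 0 + 0\{b}) has moves —b→ n2
  n2 = 0 | (0 | 0 + 0\{b}) has moves ·
Partition-refinement fixed point:
  B0 = {m0, n0}
  B1 = {m1, n1}
  B2 = {m2, n2}
m0 ∈ B0, n0 ∈ B0 → same block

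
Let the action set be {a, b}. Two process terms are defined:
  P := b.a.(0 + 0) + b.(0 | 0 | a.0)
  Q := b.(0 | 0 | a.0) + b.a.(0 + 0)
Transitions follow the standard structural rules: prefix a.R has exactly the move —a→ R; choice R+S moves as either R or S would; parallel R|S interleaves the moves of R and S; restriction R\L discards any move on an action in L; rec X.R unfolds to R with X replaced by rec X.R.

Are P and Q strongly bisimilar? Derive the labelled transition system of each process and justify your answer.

P's transition system — 5 states:
  p0 = b.a.(0 + 0) + b.(0 | 0 | a.0) :: ··b··> p1, ··b··> p2
  p1 = 0 | 0 | a.0 :: ··a··> p3
  p2 = a.(0 + 0) :: ··a··> p4
  p3 = 0 | 0 | 0 :: ∅
  p4 = 0 + 0 :: ∅
Q's transition system — 5 states:
  q0 = b.(0 | 0 | a.0) + b.a.(0 + 0) :: ··b··> q1, ··b··> q2
  q1 = 0 | 0 | a.0 :: ··a··> q3
  q2 = a.(0 + 0) :: ··a··> q4
  q3 = 0 | 0 | 0 :: ∅
  q4 = 0 + 0 :: ∅
Coarsest stable partition (strong bisimilarity classes):
  B0 = {p0, q0}
  B1 = {p1, p2, q1, q2}
  B2 = {p3, p4, q3, q4}
p0 ∈ B0, q0 ∈ B0 → same block

YES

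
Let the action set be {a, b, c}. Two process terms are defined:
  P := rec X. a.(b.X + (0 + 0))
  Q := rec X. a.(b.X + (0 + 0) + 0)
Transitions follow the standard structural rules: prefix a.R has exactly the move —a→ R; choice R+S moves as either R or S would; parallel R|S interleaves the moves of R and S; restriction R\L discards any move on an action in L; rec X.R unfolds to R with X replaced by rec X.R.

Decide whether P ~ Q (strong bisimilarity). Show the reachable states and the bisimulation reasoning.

YES

Reachable graph of P (2 states):
  s0 = rec X. a.(b.X + (0 + 0)) | -a-> s1
  s1 = b.(rec X. a.(b.X + (0 + 0))) + (0 + 0) | -b-> s0
Reachable graph of Q (2 states):
  t0 = rec X. a.(b.X + (0 + 0) + 0) | -a-> t1
  t1 = b.(rec X. a.(b.X + (0 + 0) + 0)) + (0 + 0) + 0 | -b-> t0
Coarsest stable partition (strong bisimilarity classes):
  B0 = {s0, t0}
  B1 = {s1, t1}
s0 ∈ B0, t0 ∈ B0 → same block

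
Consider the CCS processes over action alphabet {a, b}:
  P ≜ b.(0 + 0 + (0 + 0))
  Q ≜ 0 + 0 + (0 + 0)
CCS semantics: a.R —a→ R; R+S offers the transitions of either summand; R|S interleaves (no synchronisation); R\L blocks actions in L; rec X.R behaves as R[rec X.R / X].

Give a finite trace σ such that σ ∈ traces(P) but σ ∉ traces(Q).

b

P's transition system — 2 states:
  u0 = b.(0 + 0 + (0 + 0)) → ··b··> u1
  u1 = 0 + 0 + (0 + 0) → stopped
Q's transition system — 1 states:
  v0 = 0 + 0 + (0 + 0) → stopped
Run σ = ⟨b⟩ on P: start {u0}
  after b @ step 1: {u1}
  — P admits the full trace.
Run σ = ⟨b⟩ on Q: start {v0}
  after b @ step 1: ∅  — Q cannot continue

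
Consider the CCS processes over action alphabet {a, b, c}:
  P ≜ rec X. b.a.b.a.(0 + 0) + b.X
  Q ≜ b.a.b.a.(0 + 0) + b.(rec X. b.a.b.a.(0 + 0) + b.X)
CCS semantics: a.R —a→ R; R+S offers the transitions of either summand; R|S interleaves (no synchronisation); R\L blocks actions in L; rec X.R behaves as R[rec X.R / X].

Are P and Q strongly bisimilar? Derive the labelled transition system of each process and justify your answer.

P ~ Q

P's transition system — 5 states:
  p0 = rec X. b.a.b.a.(0 + 0) + b.X → =b=> p0, =b=> p1
  p1 = a.b.a.(0 + 0) → =a=> p2
  p2 = b.a.(0 + 0) → =b=> p3
  p3 = a.(0 + 0) → =a=> p4
  p4 = 0 + 0 → stopped
Q's transition system — 6 states:
  q0 = b.a.b.a.(0 + 0) + b.(rec X. b.a.b.a.(0 + 0) + b.X) → =b=> q1, =b=> q2
  q1 = a.b.a.(0 + 0) → =a=> q3
  q2 = rec X. b.a.b.a.(0 + 0) + b.X → =b=> q1, =b=> q2
  q3 = b.a.(0 + 0) → =b=> q4
  q4 = a.(0 + 0) → =a=> q5
  q5 = 0 + 0 → stopped
Coarsest stable partition (strong bisimilarity classes):
  B0 = {p0, q0, q2}
  B1 = {p1, q1}
  B2 = {p2, q3}
  B3 = {p3, q4}
  B4 = {p4, q5}
p0 ∈ B0, q0 ∈ B0 → same block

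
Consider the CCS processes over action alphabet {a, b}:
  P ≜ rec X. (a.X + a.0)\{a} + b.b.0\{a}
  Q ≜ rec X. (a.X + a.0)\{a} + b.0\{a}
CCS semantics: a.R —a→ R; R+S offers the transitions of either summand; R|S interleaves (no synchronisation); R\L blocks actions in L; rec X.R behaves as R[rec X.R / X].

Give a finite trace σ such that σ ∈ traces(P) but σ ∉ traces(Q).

bb

LTS(P): 3 reachable states
  p0 = rec X. (a.X + a.0)\{a} + b.b.0\{a} → --b--▸ p1
  p1 = b.0\{a} → --b--▸ p2
  p2 = 0\{a} → stopped
LTS(Q): 2 reachable states
  q0 = rec X. (a.X + a.0)\{a} + b.0\{a} → --b--▸ q1
  q1 = 0\{a} → stopped
Executing bb from P (initial set {p0}):
  step 1 (b): {p1}
  step 2 (b): {p2}
  ✓ P
Executing bb from Q (initial set {q0}):
  step 1 (b): {q1}
  step 2 (b): no successor for Q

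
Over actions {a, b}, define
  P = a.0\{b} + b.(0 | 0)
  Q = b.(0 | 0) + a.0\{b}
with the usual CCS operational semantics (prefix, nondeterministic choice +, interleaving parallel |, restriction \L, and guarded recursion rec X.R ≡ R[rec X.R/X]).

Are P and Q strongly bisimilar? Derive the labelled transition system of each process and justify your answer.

P's transition system — 3 states:
  m0 = a.0\{b} + b.(0 | 0) :: ··a··> m1, ··b··> m2
  m1 = 0\{b} :: ∅
  m2 = 0 | 0 :: ∅
Q's transition system — 3 states:
  n0 = b.(0 | 0) + a.0\{b} :: ··a··> n1, ··b··> n2
  n1 = 0\{b} :: ∅
  n2 = 0 | 0 :: ∅
Partition-refinement fixed point:
  B0 = {m0, n0}
  B1 = {m1, m2, n1, n2}
m0 ∈ B0, n0 ∈ B0 → same block

YES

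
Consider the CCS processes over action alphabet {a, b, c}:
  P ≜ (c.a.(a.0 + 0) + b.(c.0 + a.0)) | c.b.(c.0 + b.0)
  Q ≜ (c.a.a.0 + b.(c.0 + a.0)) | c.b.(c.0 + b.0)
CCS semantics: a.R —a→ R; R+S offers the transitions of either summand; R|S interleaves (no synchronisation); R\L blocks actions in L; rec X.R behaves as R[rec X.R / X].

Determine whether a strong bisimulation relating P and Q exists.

LTS(P): 20 reachable states
  s0 = (c.a.(a.0 + 0) + b.(c.0 + a.0)) | c.b.(c.0 + b.0) has moves --b--▸ s1, --c--▸ s2, --c--▸ s3
  s1 = (c.0 + a.0) | c.b.(c.0 + b.0) has moves --a--▸ s4, --c--▸ s4, --c--▸ s5
  s2 = (c.a.(a.0 + 0) + b.(c.0 + a.0)) | b.(c.0 + b.0) has moves --b--▸ s5, --b--▸ s6, --c--▸ s7
  s3 = a.(a.0 + 0) | c.b.(c.0 + b.0) has moves --a--▸ s8, --c--▸ s7
  s4 = 0 | c.b.(c.0 + b.0) has moves --c--▸ s9
  s5 = (c.0 + a.0) | b.(c.0 + b.0) has moves --a--▸ s9, --b--▸ s10, --c--▸ s9
  s6 = (c.a.(a.0 + 0) + b.(c.0 + a.0)) | (c.0 + b.0) has moves --b--▸ s10, --b--▸ s11, --c--▸ s11, --c--▸ s12
  s7 = a.(a.0 + 0) | b.(c.0 + b.0) has moves --a--▸ s13, --b--▸ s12
  s8 = (a.0 + 0) | c.b.(c.0 + b.0) has moves --a--▸ s4, --c--▸ s13
  s9 = 0 | b.(c.0 + b.0) has moves --b--▸ s14
  s10 = (c.0 + a.0) | (c.0 + b.0) has moves --a--▸ s14, --b--▸ s15, --c--▸ s14, --c--▸ s15
  s11 = (c.a.(a.0 + 0) + b.(c.0 + a.0)) | 0 has moves --b--▸ s15, --c--▸ s16
  s12 = a.(a.0 + 0) | (c.0 + b.0) has moves --a--▸ s17, --b--▸ s16, --c--▸ s16
  s13 = (a.0 + 0) | b.(c.0 + b.0) has moves --a--▸ s9, --b--▸ s17
  s14 = 0 | (c.0 + b.0) has moves --b--▸ s18, --c--▸ s18
  s15 = (c.0 + a.0) | 0 has moves --a--▸ s18, --c--▸ s18
  s16 = a.(a.0 + 0) | 0 has moves --a--▸ s19
  s17 = (a.0 + 0) | (c.0 + b.0) has moves --a--▸ s14, --b--▸ s19, --c--▸ s19
  s18 = 0 | 0 has moves ∅
  s19 = (a.0 + 0) | 0 has moves --a--▸ s18
LTS(Q): 20 reachable states
  t0 = (c.a.a.0 + b.(c.0 + a.0)) | c.b.(c.0 + b.0) has moves --b--▸ t1, --c--▸ t2, --c--▸ t3
  t1 = (c.0 + a.0) | c.b.(c.0 + b.0) has moves --a--▸ t4, --c--▸ t4, --c--▸ t5
  t2 = (c.a.a.0 + b.(c.0 + a.0)) | b.(c.0 + b.0) has moves --b--▸ t5, --b--▸ t6, --c--▸ t7
  t3 = a.a.0 | c.b.(c.0 + b.0) has moves --a--▸ t8, --c--▸ t7
  t4 = 0 | c.b.(c.0 + b.0) has moves --c--▸ t9
  t5 = (c.0 + a.0) | b.(c.0 + b.0) has moves --a--▸ t9, --b--▸ t10, --c--▸ t9
  t6 = (c.a.a.0 + b.(c.0 + a.0)) | (c.0 + b.0) has moves --b--▸ t10, --b--▸ t11, --c--▸ t11, --c--▸ t12
  t7 = a.a.0 | b.(c.0 + b.0) has moves --a--▸ t13, --b--▸ t12
  t8 = a.0 | c.b.(c.0 + b.0) has moves --a--▸ t4, --c--▸ t13
  t9 = 0 | b.(c.0 + b.0) has moves --b--▸ t14
  t10 = (c.0 + a.0) | (c.0 + b.0) has moves --a--▸ t14, --b--▸ t15, --c--▸ t14, --c--▸ t15
  t11 = (c.a.a.0 + b.(c.0 + a.0)) | 0 has moves --b--▸ t15, --c--▸ t16
  t12 = a.a.0 | (c.0 + b.0) has moves --a--▸ t17, --b--▸ t16, --c--▸ t16
  t13 = a.0 | b.(c.0 + b.0) has moves --a--▸ t9, --b--▸ t17
  t14 = 0 | (c.0 + b.0) has moves --b--▸ t18, --c--▸ t18
  t15 = (c.0 + a.0) | 0 has moves --a--▸ t18, --c--▸ t18
  t16 = a.a.0 | 0 has moves --a--▸ t19
  t17 = a.0 | (c.0 + b.0) has moves --a--▸ t14, --b--▸ t19, --c--▸ t19
  t18 = 0 | 0 has moves ∅
  t19 = a.0 | 0 has moves --a--▸ t18
Coarsest stable partition (strong bisimilarity classes):
  B0 = {s0, t0}
  B1 = {s1, t1}
  B2 = {s5, t5}
  B3 = {s9, t9}
  B4 = {s14, t14}
  B5 = {s18, t18}
  B6 = {s10, t10}
  B7 = {s15, t15}
  B8 = {s4, t4}
  B9 = {s3, t3}
  B10 = {s7, t7}
  B11 = {s13, t13}
  B12 = {s17, t17}
  B13 = {s19, t19}
  B14 = {s12, t12}
  B15 = {s16, t16}
  B16 = {s8, t8}
  B17 = {s2, t2}
  B18 = {s6, t6}
  B19 = {s11, t11}
s0 ∈ B0, t0 ∈ B0 → same block

YES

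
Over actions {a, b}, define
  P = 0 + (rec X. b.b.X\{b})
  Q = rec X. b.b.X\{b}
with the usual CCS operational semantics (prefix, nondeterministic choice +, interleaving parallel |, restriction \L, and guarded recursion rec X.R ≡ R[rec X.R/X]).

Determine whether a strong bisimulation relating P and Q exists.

P ~ Q

Reachable graph of P (3 states):
  u0 = 0 + (rec X. b.b.X\{b}) has moves ··b··> u1
  u1 = b.(rec X. b.b.X\{b})\{b} has moves ··b··> u2
  u2 = (rec X. b.b.X\{b})\{b} has moves ∅
Reachable graph of Q (3 states):
  v0 = rec X. b.b.X\{b} has moves ··b··> v1
  v1 = b.(rec X. b.b.X\{b})\{b} has moves ··b··> v2
  v2 = (rec X. b.b.X\{b})\{b} has moves ∅
Partition-refinement fixed point:
  B0 = {u0, v0}
  B1 = {u1, v1}
  B2 = {u2, v2}
u0 ∈ B0, v0 ∈ B0 → same block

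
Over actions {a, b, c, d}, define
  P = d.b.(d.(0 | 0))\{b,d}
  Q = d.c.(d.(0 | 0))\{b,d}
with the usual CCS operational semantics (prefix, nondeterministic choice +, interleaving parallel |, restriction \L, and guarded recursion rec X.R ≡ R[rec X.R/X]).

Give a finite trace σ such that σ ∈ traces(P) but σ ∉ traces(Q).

LTS(P): 3 reachable states
  u0 = d.b.(d.(0 | 0))\{b,d} :: ··d··> u1
  u1 = b.(d.(0 | 0))\{b,d} :: ··b··> u2
  u2 = (d.(0 | 0))\{b,d} :: deadlocked
LTS(Q): 3 reachable states
  v0 = d.c.(d.(0 | 0))\{b,d} :: ··d··> v1
  v1 = c.(d.(0 | 0))\{b,d} :: ··c··> v2
  v2 = (d.(0 | 0))\{b,d} :: deadlocked
Run σ = ⟨db⟩ on P: start {u0}
  after d @ step 1: {u1}
  after b @ step 2: {u2}
  ✓ P
Run σ = ⟨db⟩ on Q: start {v0}
  after d @ step 1: {v1}
  after b @ step 2: no successor for Q

db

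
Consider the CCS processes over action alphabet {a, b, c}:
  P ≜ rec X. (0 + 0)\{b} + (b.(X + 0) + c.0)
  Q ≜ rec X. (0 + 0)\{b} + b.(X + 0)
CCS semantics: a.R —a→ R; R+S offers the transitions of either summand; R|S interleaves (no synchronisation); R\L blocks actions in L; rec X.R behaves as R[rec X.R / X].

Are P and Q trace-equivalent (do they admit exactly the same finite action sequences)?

Reachable graph of P (3 states):
  u0 = rec X. (0 + 0)\{b} + (b.(X + 0) + c.0) ⊢ =b=> u1, =c=> u2
  u1 = (rec X. (0 + 0)\{b} + (b.(X + 0) + c.0)) + 0 ⊢ =b=> u1, =c=> u2
  u2 = 0 ⊢ stopped
Reachable graph of Q (2 states):
  v0 = rec X. (0 + 0)\{b} + b.(X + 0) ⊢ =b=> v1
  v1 = (rec X. (0 + 0)\{b} + b.(X + 0)) + 0 ⊢ =b=> v1
Trace ⟨c⟩ through P, begin at {u0}:
  [1] c ⇒ {u2}
  ✓ P
Trace ⟨c⟩ through Q, begin at {v0}:
  [1] c ⇒ ∅  — Q cannot continue

traces(P) ≠ traces(Q) — witness ⟨c⟩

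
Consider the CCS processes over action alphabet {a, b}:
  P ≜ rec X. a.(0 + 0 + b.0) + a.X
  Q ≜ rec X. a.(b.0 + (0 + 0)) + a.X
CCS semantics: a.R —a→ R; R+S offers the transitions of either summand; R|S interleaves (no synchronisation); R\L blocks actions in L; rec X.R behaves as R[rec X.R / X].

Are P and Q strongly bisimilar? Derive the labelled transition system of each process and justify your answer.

LTS(P): 3 reachable states
  s0 = rec X. a.(0 + 0 + b.0) + a.X | ··a··> s0, ··a··> s1
  s1 = 0 + 0 + b.0 | ··b··> s2
  s2 = 0 | stopped
LTS(Q): 3 reachable states
  t0 = rec X. a.(b.0 + (0 + 0)) + a.X | ··a··> t0, ··a··> t1
  t1 = b.0 + (0 + 0) | ··b··> t2
  t2 = 0 | stopped
Bisimilarity quotient blocks:
  B0 = {s0, t0}
  B1 = {s1, t1}
  B2 = {s2, t2}
s0 ∈ B0, t0 ∈ B0 → same block

bisimilar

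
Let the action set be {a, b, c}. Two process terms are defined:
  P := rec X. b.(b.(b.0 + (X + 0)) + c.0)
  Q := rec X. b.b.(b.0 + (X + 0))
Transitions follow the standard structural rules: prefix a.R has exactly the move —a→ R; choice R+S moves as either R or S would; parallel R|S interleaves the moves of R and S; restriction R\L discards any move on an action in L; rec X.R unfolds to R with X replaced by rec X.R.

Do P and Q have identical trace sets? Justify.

LTS(P): 4 reachable states
  m0 = rec X. b.(b.(b.0 + (X + 0)) + c.0) ⊢ -b-> m1
  m1 = b.(b.0 + ((rec X. b.(b.(b.0 + (X + 0)) + c.0)) + 0)) + c.0 ⊢ -b-> m2, -c-> m3
  m2 = b.0 + ((rec X. b.(b.(b.0 + (X + 0)) + c.0)) + 0) ⊢ -b-> m1, -b-> m3
  m3 = 0 ⊢ stopped
LTS(Q): 4 reachable states
  n0 = rec X. b.b.(b.0 + (X + 0)) ⊢ -b-> n1
  n1 = b.(b.0 + ((rec X. b.b.(b.0 + (X + 0))) + 0)) ⊢ -b-> n2
  n2 = b.0 + ((rec X. b.b.(b.0 + (X + 0))) + 0) ⊢ -b-> n1, -b-> n3
  n3 = 0 ⊢ stopped
Run σ = ⟨bc⟩ on P: start {m0}
  [1] b ⇒ {m1}
  [2] c ⇒ {m3}
  — P admits the full trace.
Run σ = ⟨bc⟩ on Q: start {n0}
  [1] b ⇒ {n1}
  [2] c ⇒ ∅  — Q cannot continue

NO — witness ⟨bc⟩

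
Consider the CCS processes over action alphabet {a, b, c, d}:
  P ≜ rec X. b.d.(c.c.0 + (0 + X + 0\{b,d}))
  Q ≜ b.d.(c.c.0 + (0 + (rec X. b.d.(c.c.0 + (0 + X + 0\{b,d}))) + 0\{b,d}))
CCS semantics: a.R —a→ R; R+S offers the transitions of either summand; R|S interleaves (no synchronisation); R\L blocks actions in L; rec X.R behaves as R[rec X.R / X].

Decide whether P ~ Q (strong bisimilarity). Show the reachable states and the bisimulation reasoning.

YES

LTS(P): 5 reachable states
  u0 = rec X. b.d.(c.c.0 + (0 + X + 0\{b,d})) ⊢ -b-> u1
  u1 = d.(c.c.0 + (0 + (rec X. b.d.(c.c.0 + (0 + X + 0\{b,d}))) + 0\{b,d})) ⊢ -d-> u2
  u2 = c.c.0 + (0 + (rec X. b.d.(c.c.0 + (0 + X + 0\{b,d}))) + 0\{b,d}) ⊢ -b-> u1, -c-> u3
  u3 = c.0 ⊢ -c-> u4
  u4 = 0 ⊢ deadlocked
LTS(Q): 5 reachable states
  v0 = b.d.(c.c.0 + (0 + (rec X. b.d.(c.c.0 + (0 + X + 0\{b,d}))) + 0\{b,d})) ⊢ -b-> v1
  v1 = d.(c.c.0 + (0 + (rec X. b.d.(c.c.0 + (0 + X + 0\{b,d}))) + 0\{b,d})) ⊢ -d-> v2
  v2 = c.c.0 + (0 + (rec X. b.d.(c.c.0 + (0 + X + 0\{b,d}))) + 0\{b,d}) ⊢ -b-> v1, -c-> v3
  v3 = c.0 ⊢ -c-> v4
  v4 = 0 ⊢ deadlocked
Partition-refinement fixed point:
  B0 = {u0, v0}
  B1 = {u1, v1}
  B2 = {u2, v2}
  B3 = {u3, v3}
  B4 = {u4, v4}
u0 ∈ B0, v0 ∈ B0 → same block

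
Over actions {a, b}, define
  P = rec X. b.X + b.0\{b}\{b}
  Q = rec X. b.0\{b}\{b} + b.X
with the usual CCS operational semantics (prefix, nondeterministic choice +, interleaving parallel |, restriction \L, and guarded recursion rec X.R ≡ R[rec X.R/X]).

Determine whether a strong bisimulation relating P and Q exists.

P ~ Q

P's transition system — 2 states:
  s0 = rec X. b.X + b.0\{b}\{b} ⊢ -b-> s0, -b-> s1
  s1 = 0\{b}\{b} ⊢ ∅
Q's transition system — 2 states:
  t0 = rec X. b.0\{b}\{b} + b.X ⊢ -b-> t0, -b-> t1
  t1 = 0\{b}\{b} ⊢ ∅
Coarsest stable partition (strong bisimilarity classes):
  B0 = {s0, t0}
  B1 = {s1, t1}
s0 ∈ B0, t0 ∈ B0 → same block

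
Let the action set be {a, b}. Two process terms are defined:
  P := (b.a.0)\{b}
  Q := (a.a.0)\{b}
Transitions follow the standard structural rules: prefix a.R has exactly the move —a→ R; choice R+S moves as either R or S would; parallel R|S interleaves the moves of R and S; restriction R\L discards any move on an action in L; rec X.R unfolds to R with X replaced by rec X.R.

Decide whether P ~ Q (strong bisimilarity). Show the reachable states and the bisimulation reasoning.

P's transition system — 1 states:
  m0 = (b.a.0)\{b} :: ∅
Q's transition system — 3 states:
  n0 = (a.a.0)\{b} :: --a--▸ n1
  n1 = (a.0)\{b} :: --a--▸ n2
  n2 = 0\{b} :: ∅
Partition-refinement fixed point:
  B0 = {m0, n2}
  B1 = {n0}
  B2 = {n1}
m0 ∈ B0, n0 ∈ B1 → different blocks

P ≁ Q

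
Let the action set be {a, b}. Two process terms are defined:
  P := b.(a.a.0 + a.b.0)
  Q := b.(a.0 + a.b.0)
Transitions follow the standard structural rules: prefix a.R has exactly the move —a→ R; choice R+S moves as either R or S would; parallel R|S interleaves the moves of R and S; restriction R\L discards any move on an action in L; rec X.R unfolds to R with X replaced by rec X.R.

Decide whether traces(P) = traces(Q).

traces(P) ≠ traces(Q) — witness ⟨baa⟩

P's transition system — 5 states:
  m0 = b.(a.a.0 + a.b.0) ⊢ --b--▸ m1
  m1 = a.a.0 + a.b.0 ⊢ --a--▸ m2, --a--▸ m3
  m2 = a.0 ⊢ --a--▸ m4
  m3 = b.0 ⊢ --b--▸ m4
  m4 = 0 ⊢ ∅
Q's transition system — 4 states:
  n0 = b.(a.0 + a.b.0) ⊢ --b--▸ n1
  n1 = a.0 + a.b.0 ⊢ --a--▸ n2, --a--▸ n3
  n2 = 0 ⊢ ∅
  n3 = b.0 ⊢ --b--▸ n2
Trace ⟨baa⟩ through P, begin at {m0}:
  after b @ step 1: {m1}
  after a @ step 2: {m2, m3}
  after a @ step 3: {m4}
  ✓ P
Trace ⟨baa⟩ through Q, begin at {n0}:
  after b @ step 1: {n1}
  after a @ step 2: {n2, n3}
  after a @ step 3: ∅ (Q stuck)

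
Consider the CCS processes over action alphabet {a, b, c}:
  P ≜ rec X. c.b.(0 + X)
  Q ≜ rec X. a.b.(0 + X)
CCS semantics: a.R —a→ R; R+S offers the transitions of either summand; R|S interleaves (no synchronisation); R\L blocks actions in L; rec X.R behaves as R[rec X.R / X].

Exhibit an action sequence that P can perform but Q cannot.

c

P's transition system — 3 states:
  p0 = rec X. c.b.(0 + X) → -c-> p1
  p1 = b.(0 + (rec X. c.b.(0 + X))) → -b-> p2
  p2 = 0 + (rec X. c.b.(0 + X)) → -c-> p1
Q's transition system — 3 states:
  q0 = rec X. a.b.(0 + X) → -a-> q1
  q1 = b.(0 + (rec X. a.b.(0 + X))) → -b-> q2
  q2 = 0 + (rec X. a.b.(0 + X)) → -a-> q1
Run σ = ⟨c⟩ on P: start {p0}
  after c @ step 1: {p1}
  ✓ P
Run σ = ⟨c⟩ on Q: start {q0}
  after c @ step 1: ∅ (Q stuck)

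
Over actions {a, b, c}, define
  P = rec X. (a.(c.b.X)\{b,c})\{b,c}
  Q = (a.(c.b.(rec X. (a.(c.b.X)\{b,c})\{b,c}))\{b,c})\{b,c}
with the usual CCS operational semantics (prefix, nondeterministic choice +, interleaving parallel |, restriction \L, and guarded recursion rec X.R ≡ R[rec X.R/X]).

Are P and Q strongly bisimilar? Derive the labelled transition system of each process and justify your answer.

P ~ Q

Reachable graph of P (2 states):
  u0 = rec X. (a.(c.b.X)\{b,c})\{b,c} ⊢ —a→ u1
  u1 = (c.b.(rec X. (a.(c.b.X)\{b,c})\{b,c}))\{b,c}\{b,c} ⊢ ∅
Reachable graph of Q (2 states):
  v0 = (a.(c.b.(rec X. (a.(c.b.X)\{b,c})\{b,c}))\{b,c})\{b,c} ⊢ —a→ v1
  v1 = (c.b.(rec X. (a.(c.b.X)\{b,c})\{b,c}))\{b,c}\{b,c} ⊢ ∅
Bisimilarity quotient blocks:
  B0 = {u0, v0}
  B1 = {u1, v1}
u0 ∈ B0, v0 ∈ B0 → same block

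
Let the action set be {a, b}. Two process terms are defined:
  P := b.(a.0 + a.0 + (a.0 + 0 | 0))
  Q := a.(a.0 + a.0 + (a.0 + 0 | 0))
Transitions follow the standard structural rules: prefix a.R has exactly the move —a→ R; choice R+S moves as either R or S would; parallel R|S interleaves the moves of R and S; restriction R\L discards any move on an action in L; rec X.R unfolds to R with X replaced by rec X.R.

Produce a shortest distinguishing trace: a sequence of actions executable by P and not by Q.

b

P's transition system — 3 states:
  u0 = b.(a.0 + a.0 + (a.0 + 0 | 0)) ⊢ ··b··> u1
  u1 = a.0 + a.0 + (a.0 + 0 | 0) ⊢ ··a··> u2
  u2 = 0 ⊢ ·
Q's transition system — 3 states:
  v0 = a.(a.0 + a.0 + (a.0 + 0 | 0)) ⊢ ··a··> v1
  v1 = a.0 + a.0 + (a.0 + 0 | 0) ⊢ ··a··> v2
  v2 = 0 ⊢ ·
Trace ⟨b⟩ through P, begin at {u0}:
  step 1 (b): {u1}
  P completes σ.
Trace ⟨b⟩ through Q, begin at {v0}:
  step 1 (b): no successor for Q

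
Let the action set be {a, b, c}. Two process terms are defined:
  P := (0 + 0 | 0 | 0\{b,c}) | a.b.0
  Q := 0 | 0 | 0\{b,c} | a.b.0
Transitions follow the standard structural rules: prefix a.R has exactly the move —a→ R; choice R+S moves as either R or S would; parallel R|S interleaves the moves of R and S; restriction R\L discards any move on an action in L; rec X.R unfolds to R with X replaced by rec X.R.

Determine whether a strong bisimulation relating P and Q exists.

P ~ Q

LTS(P): 3 reachable states
  s0 = (0 + 0 | 0 | 0\{b,c}) | a.b.0 → --a--▸ s1
  s1 = (0 + 0 | 0 | 0\{b,c}) | b.0 → --b--▸ s2
  s2 = (0 + 0 | 0 | 0\{b,c}) | 0 → stopped
LTS(Q): 3 reachable states
  t0 = 0 | 0 | 0\{b,c} | a.b.0 → --a--▸ t1
  t1 = 0 | 0 | 0\{b,c} | b.0 → --b--▸ t2
  t2 = 0 | 0 | 0\{b,c} | 0 → stopped
Bisimilarity quotient blocks:
  B0 = {s0, t0}
  B1 = {s1, t1}
  B2 = {s2, t2}
s0 ∈ B0, t0 ∈ B0 → same block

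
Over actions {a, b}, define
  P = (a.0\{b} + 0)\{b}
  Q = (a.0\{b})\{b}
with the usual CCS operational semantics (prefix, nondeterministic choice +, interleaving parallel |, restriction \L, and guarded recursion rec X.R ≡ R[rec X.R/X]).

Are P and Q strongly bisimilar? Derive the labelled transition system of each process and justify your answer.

LTS(P): 2 reachable states
  m0 = (a.0\{b} + 0)\{b} | —a→ m1
  m1 = 0\{b}\{b} | deadlocked
LTS(Q): 2 reachable states
  n0 = (a.0\{b})\{b} | —a→ n1
  n1 = 0\{b}\{b} | deadlocked
Coarsest stable partition (strong bisimilarity classes):
  B0 = {m0, n0}
  B1 = {m1, n1}
m0 ∈ B0, n0 ∈ B0 → same block

bisimilar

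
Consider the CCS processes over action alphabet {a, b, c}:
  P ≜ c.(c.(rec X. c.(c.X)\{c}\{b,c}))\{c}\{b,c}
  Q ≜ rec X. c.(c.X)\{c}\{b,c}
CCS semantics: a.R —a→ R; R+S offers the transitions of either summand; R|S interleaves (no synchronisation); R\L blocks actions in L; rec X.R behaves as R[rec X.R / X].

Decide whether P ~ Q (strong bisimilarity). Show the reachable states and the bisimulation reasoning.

YES

LTS(P): 2 reachable states
  p0 = c.(c.(rec X. c.(c.X)\{c}\{b,c}))\{c}\{b,c} ⊢ --c--▸ p1
  p1 = (c.(rec X. c.(c.X)\{c}\{b,c}))\{c}\{b,c} ⊢ (no moves)
LTS(Q): 2 reachable states
  q0 = rec X. c.(c.X)\{c}\{b,c} ⊢ --c--▸ q1
  q1 = (c.(rec X. c.(c.X)\{c}\{b,c}))\{c}\{b,c} ⊢ (no moves)
Coarsest stable partition (strong bisimilarity classes):
  B0 = {p0, q0}
  B1 = {p1, q1}
p0 ∈ B0, q0 ∈ B0 → same block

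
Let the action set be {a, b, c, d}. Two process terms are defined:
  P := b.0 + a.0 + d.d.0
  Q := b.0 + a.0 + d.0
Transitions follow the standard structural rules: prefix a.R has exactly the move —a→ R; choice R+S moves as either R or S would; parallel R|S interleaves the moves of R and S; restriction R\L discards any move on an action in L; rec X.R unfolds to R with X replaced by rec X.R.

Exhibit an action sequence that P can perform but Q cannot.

P's transition system — 3 states:
  p0 = b.0 + a.0 + d.d.0 → -a-> p1, -b-> p1, -d-> p2
  p1 = 0 → deadlocked
  p2 = d.0 → -d-> p1
Q's transition system — 2 states:
  q0 = b.0 + a.0 + d.0 → -a-> q1, -b-> q1, -d-> q1
  q1 = 0 → deadlocked
Run σ = ⟨dd⟩ on P: start {p0}
  after d @ step 1: {p2}
  after d @ step 2: {p1}
  — P admits the full trace.
Run σ = ⟨dd⟩ on Q: start {q0}
  after d @ step 1: {q1}
  after d @ step 2: no successor for Q

dd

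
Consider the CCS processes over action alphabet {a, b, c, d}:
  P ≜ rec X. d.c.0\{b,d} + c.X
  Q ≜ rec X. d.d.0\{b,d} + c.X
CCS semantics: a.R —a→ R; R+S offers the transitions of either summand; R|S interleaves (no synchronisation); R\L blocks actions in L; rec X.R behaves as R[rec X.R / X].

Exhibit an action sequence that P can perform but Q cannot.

dc

Reachable graph of P (3 states):
  s0 = rec X. d.c.0\{b,d} + c.X has moves -c-> s0, -d-> s1
  s1 = c.0\{b,d} has moves -c-> s2
  s2 = 0\{b,d} has moves (no moves)
Reachable graph of Q (3 states):
  t0 = rec X. d.d.0\{b,d} + c.X has moves -c-> t0, -d-> t1
  t1 = d.0\{b,d} has moves -d-> t2
  t2 = 0\{b,d} has moves (no moves)
Executing dc from P (initial set {s0}):
  step 1 (d): {s1}
  step 2 (c): {s2}
  ✓ P
Executing dc from Q (initial set {t0}):
  step 1 (d): {t1}
  step 2 (c): ∅ (Q stuck)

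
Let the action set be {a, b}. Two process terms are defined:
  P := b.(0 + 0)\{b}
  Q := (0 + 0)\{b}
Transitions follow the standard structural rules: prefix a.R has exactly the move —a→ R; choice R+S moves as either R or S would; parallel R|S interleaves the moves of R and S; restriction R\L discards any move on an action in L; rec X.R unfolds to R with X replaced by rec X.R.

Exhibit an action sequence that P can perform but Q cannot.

b

LTS(P): 2 reachable states
  m0 = b.(0 + 0)\{b} :: --b--▸ m1
  m1 = (0 + 0)\{b} :: deadlocked
LTS(Q): 1 reachable states
  n0 = (0 + 0)\{b} :: deadlocked
Executing b from P (initial set {m0}):
  after b @ step 1: {m1}
  ✓ P
Executing b from Q (initial set {n0}):
  after b @ step 1: no successor for Q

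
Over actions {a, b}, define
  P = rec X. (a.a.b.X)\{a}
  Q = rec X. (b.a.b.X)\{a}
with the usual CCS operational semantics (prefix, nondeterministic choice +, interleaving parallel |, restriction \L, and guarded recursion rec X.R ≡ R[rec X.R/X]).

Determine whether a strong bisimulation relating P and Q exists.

P's transition system — 1 states:
  s0 = rec X. (a.a.b.X)\{a} | ∅
Q's transition system — 2 states:
  t0 = rec X. (b.a.b.X)\{a} | —b→ t1
  t1 = (a.b.(rec X. (b.a.b.X)\{a}))\{a} | ∅
Bisimilarity quotient blocks:
  B0 = {s0, t1}
  B1 = {t0}
s0 ∈ B0, t0 ∈ B1 → different blocks

P ≁ Q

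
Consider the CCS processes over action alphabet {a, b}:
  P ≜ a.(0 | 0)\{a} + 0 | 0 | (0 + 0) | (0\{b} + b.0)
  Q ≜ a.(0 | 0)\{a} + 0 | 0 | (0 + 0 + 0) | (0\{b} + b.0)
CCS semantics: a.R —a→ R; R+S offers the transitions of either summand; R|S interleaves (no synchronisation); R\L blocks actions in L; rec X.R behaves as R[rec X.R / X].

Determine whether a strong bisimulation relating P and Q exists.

P's transition system — 3 states:
  s0 = a.(0 | 0)\{a} + 0 | 0 | (0 + 0) | (0\{b} + b.0) has moves -a-> s1, -b-> s2
  s1 = (0 | 0)\{a} has moves ·
  s2 = 0 | 0 | (0 + 0) | 0 has moves ·
Q's transition system — 3 states:
  t0 = a.(0 | 0)\{a} + 0 | 0 | (0 + 0 + 0) | (0\{b} + b.0) has moves -a-> t1, -b-> t2
  t1 = (0 | 0)\{a} has moves ·
  t2 = 0 | 0 | (0 + 0 + 0) | 0 has moves ·
Coarsest stable partition (strong bisimilarity classes):
  B0 = {s0, t0}
  B1 = {s1, s2, t1, t2}
s0 ∈ B0, t0 ∈ B0 → same block

YES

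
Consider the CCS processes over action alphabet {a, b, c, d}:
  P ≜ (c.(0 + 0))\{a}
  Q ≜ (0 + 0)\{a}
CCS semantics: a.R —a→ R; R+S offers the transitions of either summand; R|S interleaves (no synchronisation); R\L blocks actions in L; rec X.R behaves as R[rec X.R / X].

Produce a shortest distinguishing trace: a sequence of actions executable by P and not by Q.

c

P's transition system — 2 states:
  p0 = (c.(0 + 0))\{a} → ··c··> p1
  p1 = (0 + 0)\{a} → ∅
Q's transition system — 1 states:
  q0 = (0 + 0)\{a} → ∅
Trace ⟨c⟩ through P, begin at {p0}:
  step 1 (c): {p1}
  P completes σ.
Trace ⟨c⟩ through Q, begin at {q0}:
  step 1 (c): ∅  — Q cannot continue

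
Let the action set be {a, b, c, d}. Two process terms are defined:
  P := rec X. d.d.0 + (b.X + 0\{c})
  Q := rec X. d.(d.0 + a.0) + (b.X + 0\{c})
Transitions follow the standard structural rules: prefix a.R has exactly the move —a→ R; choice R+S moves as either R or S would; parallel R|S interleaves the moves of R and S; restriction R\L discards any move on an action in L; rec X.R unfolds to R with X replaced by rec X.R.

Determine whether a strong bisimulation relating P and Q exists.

P's transition system — 3 states:
  u0 = rec X. d.d.0 + (b.X + 0\{c}) | —b→ u0, —d→ u1
  u1 = d.0 | —d→ u2
  u2 = 0 | ·
Q's transition system — 3 states:
  v0 = rec X. d.(d.0 + a.0) + (b.X + 0\{c}) | —b→ v0, —d→ v1
  v1 = d.0 + a.0 | —a→ v2, —d→ v2
  v2 = 0 | ·
Bisimilarity quotient blocks:
  B0 = {u0}
  B1 = {u1}
  B2 = {u2, v2}
  B3 = {v0}
  B4 = {v1}
u0 ∈ B0, v0 ∈ B3 → different blocks

P ≁ Q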